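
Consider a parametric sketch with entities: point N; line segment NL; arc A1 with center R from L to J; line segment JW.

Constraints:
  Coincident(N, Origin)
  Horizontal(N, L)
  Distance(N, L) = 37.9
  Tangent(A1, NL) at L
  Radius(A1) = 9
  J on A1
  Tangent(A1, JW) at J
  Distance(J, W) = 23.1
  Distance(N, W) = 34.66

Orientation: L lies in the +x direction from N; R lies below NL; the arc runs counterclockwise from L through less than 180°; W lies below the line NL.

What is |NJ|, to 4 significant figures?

30.05

Checks: |RJ| = 9.000 ✓; ∠(RJ, JW) = 90.00° ✓; |JW| = 23.10 ✓; |NW| = 34.66 ✓.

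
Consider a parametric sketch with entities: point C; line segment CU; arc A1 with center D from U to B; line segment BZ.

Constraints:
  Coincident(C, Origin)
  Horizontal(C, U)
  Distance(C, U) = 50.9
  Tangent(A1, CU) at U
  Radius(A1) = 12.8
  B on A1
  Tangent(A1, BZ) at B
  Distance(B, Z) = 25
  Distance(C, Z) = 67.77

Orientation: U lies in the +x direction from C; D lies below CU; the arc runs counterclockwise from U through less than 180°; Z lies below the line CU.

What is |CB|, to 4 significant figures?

44.93

Checks: |DB| = 12.80 ✓; ∠(DB, BZ) = 90.00° ✓; |BZ| = 25.00 ✓; |CZ| = 67.77 ✓.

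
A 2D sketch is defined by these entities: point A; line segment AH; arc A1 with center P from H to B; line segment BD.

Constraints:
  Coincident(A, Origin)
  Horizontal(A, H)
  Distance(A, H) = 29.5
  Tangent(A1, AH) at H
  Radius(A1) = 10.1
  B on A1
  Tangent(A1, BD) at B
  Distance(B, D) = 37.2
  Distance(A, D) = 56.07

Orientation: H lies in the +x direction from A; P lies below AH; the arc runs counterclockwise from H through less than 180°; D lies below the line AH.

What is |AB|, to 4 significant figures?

23.21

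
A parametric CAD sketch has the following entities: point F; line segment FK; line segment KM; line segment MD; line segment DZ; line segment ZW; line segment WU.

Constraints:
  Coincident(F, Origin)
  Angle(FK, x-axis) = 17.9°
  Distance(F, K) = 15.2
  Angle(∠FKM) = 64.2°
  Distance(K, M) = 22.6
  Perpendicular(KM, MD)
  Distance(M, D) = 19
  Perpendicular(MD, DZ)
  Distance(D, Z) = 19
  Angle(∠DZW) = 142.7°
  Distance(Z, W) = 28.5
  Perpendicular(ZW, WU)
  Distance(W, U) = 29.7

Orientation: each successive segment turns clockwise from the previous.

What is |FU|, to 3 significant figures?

36.4

F is at the origin; FK runs at 17.9° with length 15.2, so K = (14.5, 4.67). ∠FKM = 64.2° gives KM at -97.9° from the x-axis; with |KM| = 22.6, M = (11.4, -17.7). KM ⟂ MD, so MD runs at 172°; with |MD| = 19.0, D = (-7.46, -15.1). MD is perpendicular to DZ, so DZ runs at 82.1°; with |DZ| = 19.0, Z = (-4.85, 3.72). ∠DZW = 142.7° gives ZW at 44.8° from the x-axis; with |ZW| = 28.5, W = (15.4, 23.8). The perpendicularity gives WU at right angles to ZW, so WU runs at -45.2°; with |WU| = 29.7, U = (36.3, 2.73). Then |FU| = |U − F| = 36.4.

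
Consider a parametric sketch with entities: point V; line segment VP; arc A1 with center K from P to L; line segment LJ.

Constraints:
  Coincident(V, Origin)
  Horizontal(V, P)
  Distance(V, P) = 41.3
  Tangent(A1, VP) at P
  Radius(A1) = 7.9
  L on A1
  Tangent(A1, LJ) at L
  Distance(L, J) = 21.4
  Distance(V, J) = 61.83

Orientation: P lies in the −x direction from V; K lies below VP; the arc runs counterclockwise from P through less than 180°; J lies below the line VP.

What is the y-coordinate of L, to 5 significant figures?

-4.9372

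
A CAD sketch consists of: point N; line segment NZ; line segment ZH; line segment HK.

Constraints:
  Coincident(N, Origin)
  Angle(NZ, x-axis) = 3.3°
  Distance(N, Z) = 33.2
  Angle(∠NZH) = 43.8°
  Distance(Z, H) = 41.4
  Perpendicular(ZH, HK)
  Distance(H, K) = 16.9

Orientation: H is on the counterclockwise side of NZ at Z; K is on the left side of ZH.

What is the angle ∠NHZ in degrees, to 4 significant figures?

52.81°

N is at the origin; NZ runs at 3.3° with length 33.2, so Z = 33.2·(cos 3.3°, sin 3.3°) = (33.14, 1.911). ∠NZH = 43.8°, so ZH runs at 3.3° + (180° − 43.8°) = 139.5° from the x-axis; with |ZH| = 41.4, H = Z + 41.4·(cos 139.5°, sin 139.5°) = (1.664, 28.80). Then cos ∠NHZ = HN·HZ / (|HN||HZ|), giving 52.81°.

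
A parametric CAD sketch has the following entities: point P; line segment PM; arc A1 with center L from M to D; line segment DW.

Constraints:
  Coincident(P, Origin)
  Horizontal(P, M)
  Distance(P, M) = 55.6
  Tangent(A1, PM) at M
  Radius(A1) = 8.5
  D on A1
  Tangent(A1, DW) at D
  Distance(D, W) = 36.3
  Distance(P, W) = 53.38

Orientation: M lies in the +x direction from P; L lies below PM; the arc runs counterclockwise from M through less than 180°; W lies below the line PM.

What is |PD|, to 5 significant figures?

47.923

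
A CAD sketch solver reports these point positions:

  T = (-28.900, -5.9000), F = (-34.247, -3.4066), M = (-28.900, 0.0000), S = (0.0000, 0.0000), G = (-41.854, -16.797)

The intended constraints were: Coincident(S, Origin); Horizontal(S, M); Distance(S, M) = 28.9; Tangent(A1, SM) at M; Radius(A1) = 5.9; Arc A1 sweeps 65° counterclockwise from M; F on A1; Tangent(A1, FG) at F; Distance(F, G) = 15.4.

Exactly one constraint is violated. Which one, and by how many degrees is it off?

Tangent(A1, FG) at F — off by 4.60°.

S = (0.00, 0.00) ✓; S.y = 0.00, M.y = 0.00 ✓; |SM| = 28.90 ✓; ∠(TM, MS) = 90.00° ✓; |TM| = 5.900 ✓; bearing(T→F) − bearing(T→M) = 65.00° ✓; |TF| = 5.900 ✓; ∠(TF, FG) = 94.60° ✗; |FG| = 15.40 ✓.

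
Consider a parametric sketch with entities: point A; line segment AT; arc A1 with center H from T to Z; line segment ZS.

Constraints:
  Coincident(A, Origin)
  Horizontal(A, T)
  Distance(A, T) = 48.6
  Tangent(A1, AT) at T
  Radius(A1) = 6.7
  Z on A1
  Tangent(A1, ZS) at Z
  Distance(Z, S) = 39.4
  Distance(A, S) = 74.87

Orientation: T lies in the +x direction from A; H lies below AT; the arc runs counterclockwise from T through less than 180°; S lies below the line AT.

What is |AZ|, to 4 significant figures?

43.65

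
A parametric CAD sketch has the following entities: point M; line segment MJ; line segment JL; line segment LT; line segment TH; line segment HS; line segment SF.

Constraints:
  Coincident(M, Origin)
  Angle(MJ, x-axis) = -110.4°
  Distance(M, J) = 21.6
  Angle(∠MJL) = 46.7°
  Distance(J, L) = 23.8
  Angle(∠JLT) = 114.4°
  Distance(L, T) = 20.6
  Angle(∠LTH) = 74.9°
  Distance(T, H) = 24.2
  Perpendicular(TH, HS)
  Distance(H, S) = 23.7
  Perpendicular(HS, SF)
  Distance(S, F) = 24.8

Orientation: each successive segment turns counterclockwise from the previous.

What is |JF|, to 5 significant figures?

29.454

The perpendicularity gives HS at right angles to TH, so HS runs at -76.400°; with |HS| = 23.7, S = (-3.0143, -19.117). HS is perpendicular to SF, so SF runs at 13.600°; with |SF| = 24.8, F = (21.090, -13.286). Then |JF| = |F − J| = 29.454.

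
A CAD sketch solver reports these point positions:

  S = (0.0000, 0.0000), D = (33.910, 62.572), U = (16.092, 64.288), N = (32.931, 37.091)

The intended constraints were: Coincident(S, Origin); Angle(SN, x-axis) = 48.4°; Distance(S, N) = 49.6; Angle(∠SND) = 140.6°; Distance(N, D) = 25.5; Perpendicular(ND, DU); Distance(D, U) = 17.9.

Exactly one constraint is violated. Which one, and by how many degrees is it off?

Perpendicular(ND, DU) — off by 3.30°.

S = (0.00, 0.00) ✓; SN at 48.40° ✓; |SN| = 49.60 ✓; ∠SND = 140.6° ✓; |ND| = 25.50 ✓; ∠(ND, DU) = 86.70° ✗; |DU| = 17.90 ✓.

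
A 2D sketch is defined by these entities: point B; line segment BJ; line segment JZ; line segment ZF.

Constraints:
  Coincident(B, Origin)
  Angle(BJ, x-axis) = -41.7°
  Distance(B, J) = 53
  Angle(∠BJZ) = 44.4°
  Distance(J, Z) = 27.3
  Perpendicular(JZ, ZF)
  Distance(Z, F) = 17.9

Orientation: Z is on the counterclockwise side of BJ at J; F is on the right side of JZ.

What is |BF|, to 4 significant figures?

55.99

B is at the origin; BJ runs at -41.7° with length 53.0, so J = 53.0·(cos -41.7°, sin -41.7°) = (39.57, -35.26). ∠BJZ = 44.4°, so JZ runs at -41.7° + (180° − 44.4°) = 93.90° from the x-axis; with |JZ| = 27.3, Z = J + 27.3·(cos 93.90°, sin 93.90°) = (37.72, -8.020). The perpendicularity gives ZF at right angles to JZ; with |ZF| = 17.9 on the right of JZ, F = Z + 17.9·(0.9977, 0.06802) = (55.57, -6.803). Then |BF| = |F − B| = 55.99.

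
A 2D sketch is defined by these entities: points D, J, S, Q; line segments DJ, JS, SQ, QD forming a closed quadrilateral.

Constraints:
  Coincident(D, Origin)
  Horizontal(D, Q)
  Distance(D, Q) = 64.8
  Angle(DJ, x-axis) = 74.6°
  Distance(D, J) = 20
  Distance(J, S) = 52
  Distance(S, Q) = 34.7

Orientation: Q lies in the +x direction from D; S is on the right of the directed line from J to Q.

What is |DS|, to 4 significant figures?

43.29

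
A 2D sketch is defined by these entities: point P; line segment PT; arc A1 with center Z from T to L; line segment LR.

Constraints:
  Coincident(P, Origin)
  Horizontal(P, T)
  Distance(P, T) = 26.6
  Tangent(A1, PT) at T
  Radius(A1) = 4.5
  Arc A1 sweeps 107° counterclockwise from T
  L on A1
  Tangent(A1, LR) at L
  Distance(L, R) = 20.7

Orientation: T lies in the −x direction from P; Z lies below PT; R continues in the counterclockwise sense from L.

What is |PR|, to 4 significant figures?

35.69

P is at the origin; PT is horizontal with |PT| = 26.6 and T on the −x side, so T = (-26.60, 0.000). A1 meets PT tangentially, so ZT is at right angles to PT, so Z = T + (0, -4.5) = (-26.60, -4.500). On A1, T sits at bearing 90° from Z; a 107° counterclockwise sweep puts L at bearing 197°, so L = Z + 4.5·(cos 197°, sin 197°) = (-30.90, -5.816). The tangent condition forces ZL to be normal to LR, so LR runs along (−sin 197°, cos 197°); with |LR| = 20.7, R = (-24.85, -25.61). Then |PR| = |R − P| = 35.69.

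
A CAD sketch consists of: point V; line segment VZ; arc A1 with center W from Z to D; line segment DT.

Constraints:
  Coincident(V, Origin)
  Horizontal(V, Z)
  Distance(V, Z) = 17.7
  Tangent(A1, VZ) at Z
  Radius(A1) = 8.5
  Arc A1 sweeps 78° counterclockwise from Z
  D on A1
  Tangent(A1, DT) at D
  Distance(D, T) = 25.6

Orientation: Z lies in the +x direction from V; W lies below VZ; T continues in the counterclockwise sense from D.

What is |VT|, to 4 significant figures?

32.03

V is at the origin; V and Z share the same y with |VZ| = 17.7 and Z on the +x side, so Z = (17.70, 0.000). Since A1 is tangent to VZ there, WZ ⟂ VZ, so W = Z + (0, -8.5) = (17.70, -8.500). On A1, Z sits at bearing 90° from W; a 78° counterclockwise sweep puts D at bearing 168°, so D = W + 8.5·(cos 168°, sin 168°) = (9.386, -6.733). The tangent condition forces WD to be normal to DT, so DT runs along (−sin 168°, cos 168°); with |DT| = 25.6, T = (4.063, -31.77). Then |VT| = |T − V| = 32.03.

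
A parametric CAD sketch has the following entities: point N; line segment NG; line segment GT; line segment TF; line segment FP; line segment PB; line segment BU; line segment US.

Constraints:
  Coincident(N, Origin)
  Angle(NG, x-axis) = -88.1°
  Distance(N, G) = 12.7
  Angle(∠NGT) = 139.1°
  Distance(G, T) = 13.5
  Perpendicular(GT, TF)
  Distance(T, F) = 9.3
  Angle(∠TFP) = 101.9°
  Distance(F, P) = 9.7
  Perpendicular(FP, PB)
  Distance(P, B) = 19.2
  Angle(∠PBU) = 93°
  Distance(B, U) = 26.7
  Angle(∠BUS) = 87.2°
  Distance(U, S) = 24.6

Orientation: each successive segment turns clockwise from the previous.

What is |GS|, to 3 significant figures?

32.5

N is at the origin; NG runs at -88.1° with length 12.7, so G = (0.421, -12.7). ∠NGT = 139.1° gives GT at -129° from the x-axis; with |GT| = 13.5, T = (-8.07, -23.2). GT is perpendicular to TF, so TF runs at 141°; with |TF| = 9.3, F = (-15.3, -17.3). ∠TFP = 101.9° gives FP at 62.9° from the x-axis; with |FP| = 9.7, P = (-10.9, -8.70). FP ⟂ PB, so PB runs at -27.1°; with |PB| = 19.2, B = (6.21, -17.4). ∠PBU = 93.0° gives BU at -114° from the x-axis; with |BU| = 26.7, U = (-4.69, -41.8). ∠BUS = 87.2° gives US at 153° from the x-axis; with |US| = 24.6, S = (-26.6, -30.7). Then |GS| = |S − G| = 32.5.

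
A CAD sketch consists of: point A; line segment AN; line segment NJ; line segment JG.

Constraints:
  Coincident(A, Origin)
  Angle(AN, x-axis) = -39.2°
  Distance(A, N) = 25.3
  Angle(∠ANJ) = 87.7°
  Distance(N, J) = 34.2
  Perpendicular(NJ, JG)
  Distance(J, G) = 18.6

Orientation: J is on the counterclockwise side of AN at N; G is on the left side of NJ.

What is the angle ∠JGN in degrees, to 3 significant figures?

61.5°

A is at the origin; AN runs at -39.2° with length 25.3, so N = 25.3·(cos -39.2°, sin -39.2°) = (19.6, -16.0). ∠ANJ = 87.7°, so NJ runs at -39.2° + (180° − 87.7°) = 53.1° from the x-axis; with |NJ| = 34.2, J = N + 34.2·(cos 53.1°, sin 53.1°) = (40.1, 11.4). NJ ⟂ JG; with |JG| = 18.6 on the left of NJ, G = J + 18.6·(-0.800, 0.600) = (25.3, 22.5). Then cos ∠JGN = GJ·GN / (|GJ||GN|), giving 61.5°.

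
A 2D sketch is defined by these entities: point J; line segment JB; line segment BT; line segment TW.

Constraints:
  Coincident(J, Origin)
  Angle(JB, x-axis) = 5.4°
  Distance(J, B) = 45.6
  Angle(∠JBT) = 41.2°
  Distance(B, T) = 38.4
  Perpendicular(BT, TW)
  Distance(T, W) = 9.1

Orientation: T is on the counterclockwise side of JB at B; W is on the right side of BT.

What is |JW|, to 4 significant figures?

39.35

J is at the origin; JB runs at 5.4° with length 45.6, so B = 45.6·(cos 5.4°, sin 5.4°) = (45.40, 4.291). ∠JBT = 41.2°, so BT runs at 5.4° + (180° − 41.2°) = 144.2° from the x-axis; with |BT| = 38.4, T = B + 38.4·(cos 144.2°, sin 144.2°) = (14.25, 26.75). The perpendicularity gives TW at right angles to BT; with |TW| = 9.1 on the right of BT, W = T + 9.1·(0.5850, 0.8111) = (19.58, 34.13). Then |JW| = |W − J| = 39.35.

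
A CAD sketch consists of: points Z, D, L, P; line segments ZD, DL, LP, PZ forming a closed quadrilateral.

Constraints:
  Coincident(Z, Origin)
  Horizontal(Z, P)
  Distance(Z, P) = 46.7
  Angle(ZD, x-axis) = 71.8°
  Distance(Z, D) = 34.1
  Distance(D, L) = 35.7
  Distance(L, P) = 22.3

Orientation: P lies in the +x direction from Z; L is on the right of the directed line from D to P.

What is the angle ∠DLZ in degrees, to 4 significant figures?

66.05°

Z is at the origin; ZP is horizontal with |ZP| = 46.7 and P in +x, so P = (46.7, 0). ZD runs at 71.8° with |ZD| = 34.1, so D = (10.65, 32.39). L is determined by |DL| = 35.7 and |LP| = 22.3 together: it lies at the intersection of circle(D, 35.7) and circle(P, 22.3). With |DP| = 48.47, the foot of the radical line on DP is 32.25 from D and the perpendicular offset is √(35.7² − 32.25²) = 15.31. Taking the right-of-DP solution: L = (24.41, -0.5492).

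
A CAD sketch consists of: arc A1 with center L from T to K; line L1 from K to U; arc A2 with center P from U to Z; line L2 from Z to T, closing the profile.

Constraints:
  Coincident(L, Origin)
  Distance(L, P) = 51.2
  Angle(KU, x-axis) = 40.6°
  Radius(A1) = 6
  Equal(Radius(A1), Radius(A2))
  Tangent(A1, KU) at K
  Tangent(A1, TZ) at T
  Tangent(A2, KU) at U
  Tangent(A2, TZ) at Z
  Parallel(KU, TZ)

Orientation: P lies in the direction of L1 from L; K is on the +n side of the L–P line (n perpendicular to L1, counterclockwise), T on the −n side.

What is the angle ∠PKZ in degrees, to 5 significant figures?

6.5067°

The slot axis is L1's direction at 40.6°, so u = (cos 40.6°, sin 40.6°) = (0.75927, 0.65077) and n = (−sin 40.6°, cos 40.6°) = (-0.65077, 0.75927). L is at the origin and P lies 51.2 along u from L, so P = 51.2·u = (38.875, 33.320). Tangency of A1 to both parallel lines with radius 6.0 puts K and T at L ± 6.0·n: K = (-3.9046, 4.5556), T = (3.9046, -4.5556). Equal radii place U and Z the same way about P: U = P + 6.0·n = (34.970, 37.875), Z = P − 6.0·n = (42.779, 28.764). Then cos ∠PKZ = KP·KZ / (|KP||KZ|), giving 6.5067°.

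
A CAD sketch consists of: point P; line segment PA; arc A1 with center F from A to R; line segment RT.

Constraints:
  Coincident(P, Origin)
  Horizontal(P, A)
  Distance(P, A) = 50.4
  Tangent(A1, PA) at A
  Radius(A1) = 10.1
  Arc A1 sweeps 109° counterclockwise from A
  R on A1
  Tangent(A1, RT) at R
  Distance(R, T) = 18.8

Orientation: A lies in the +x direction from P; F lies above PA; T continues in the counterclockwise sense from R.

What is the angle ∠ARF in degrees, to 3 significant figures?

35.5°

A1 meets PA tangentially, so FA is at right angles to PA, so F = A + (0, 10.1) = (50.4, 10.1). On A1, A sits at bearing -90° from F; a 109° counterclockwise sweep puts R at bearing 19°, so R = F + 10.1·(cos 19°, sin 19°) = (59.9, 13.4). Then cos ∠ARF = RA·RF / (|RA||RF|), giving 35.5°.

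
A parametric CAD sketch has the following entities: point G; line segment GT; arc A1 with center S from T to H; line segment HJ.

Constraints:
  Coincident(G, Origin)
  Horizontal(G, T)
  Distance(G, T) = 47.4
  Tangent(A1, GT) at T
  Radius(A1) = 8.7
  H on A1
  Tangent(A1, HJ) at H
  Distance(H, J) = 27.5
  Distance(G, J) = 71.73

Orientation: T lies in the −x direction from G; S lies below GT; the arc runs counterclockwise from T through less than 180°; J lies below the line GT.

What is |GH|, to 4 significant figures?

56.01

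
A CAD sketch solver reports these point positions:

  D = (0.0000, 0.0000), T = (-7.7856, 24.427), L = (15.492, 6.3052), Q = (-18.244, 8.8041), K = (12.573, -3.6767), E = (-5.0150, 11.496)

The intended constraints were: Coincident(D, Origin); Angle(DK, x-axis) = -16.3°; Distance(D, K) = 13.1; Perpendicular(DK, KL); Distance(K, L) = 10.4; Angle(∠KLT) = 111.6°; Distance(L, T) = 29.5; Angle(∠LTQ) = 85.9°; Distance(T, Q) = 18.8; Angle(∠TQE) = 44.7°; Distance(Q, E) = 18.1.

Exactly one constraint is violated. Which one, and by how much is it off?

Distance(Q, E) = 18.1 — off by 4.60.

D = (0.00, 0.00) ✓; DK at -16.30° ✓; |DK| = 13.10 ✓; ∠(DK, KL) = 90.00° ✓; |KL| = 10.40 ✓; ∠KLT = 111.6° ✓; |LT| = 29.50 ✓; ∠LTQ = 85.90° ✓; |TQ| = 18.80 ✓; ∠TQE = 44.70° ✓; |QE| = 13.50 ✗.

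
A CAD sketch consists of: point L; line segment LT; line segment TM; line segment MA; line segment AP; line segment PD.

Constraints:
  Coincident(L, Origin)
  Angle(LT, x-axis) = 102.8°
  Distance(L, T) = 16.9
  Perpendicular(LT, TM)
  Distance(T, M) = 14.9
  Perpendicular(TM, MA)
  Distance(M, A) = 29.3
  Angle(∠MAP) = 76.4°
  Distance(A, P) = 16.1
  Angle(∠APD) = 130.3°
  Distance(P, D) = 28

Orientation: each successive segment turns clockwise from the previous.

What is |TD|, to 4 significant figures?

13.34

∠MAP = 76.4° gives AP at 179.2° from the x-axis; with |AP| = 16.1, P = (1.178, -8.566). ∠APD = 130.3° gives PD at 129.5° from the x-axis; with |PD| = 28.0, D = (-16.63, 13.04). Then |TD| = |D − T| = 13.34.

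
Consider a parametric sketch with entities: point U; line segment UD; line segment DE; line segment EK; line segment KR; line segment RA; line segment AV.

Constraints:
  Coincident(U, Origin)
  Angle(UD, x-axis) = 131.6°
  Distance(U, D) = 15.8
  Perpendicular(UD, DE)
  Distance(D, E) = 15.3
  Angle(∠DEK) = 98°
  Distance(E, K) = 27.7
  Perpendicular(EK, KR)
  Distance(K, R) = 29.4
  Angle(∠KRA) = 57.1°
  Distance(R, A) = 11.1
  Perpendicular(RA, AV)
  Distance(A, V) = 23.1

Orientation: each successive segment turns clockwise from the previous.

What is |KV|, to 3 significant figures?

5.12

U is at the origin; UD runs at 131.6° with length 15.8, so D = (-10.5, 11.8). UD is perpendicular to DE, so DE runs at 41.6°; with |DE| = 15.3, E = (0.951, 22.0). ∠DEK = 98.0° gives EK at -40.4° from the x-axis; with |EK| = 27.7, K = (22.0, 4.02). EK is perpendicular to KR, so KR runs at -130°; with |KR| = 29.4, R = (2.99, -18.4). ∠KRA = 57.1° gives RA at 107° from the x-axis; with |RA| = 11.1, A = (-0.199, -7.74). The perpendicularity gives AV at right angles to RA, so AV runs at 16.7°; with |AV| = 23.1, V = (21.9, -1.10). Then |KV| = |V − K| = 5.12.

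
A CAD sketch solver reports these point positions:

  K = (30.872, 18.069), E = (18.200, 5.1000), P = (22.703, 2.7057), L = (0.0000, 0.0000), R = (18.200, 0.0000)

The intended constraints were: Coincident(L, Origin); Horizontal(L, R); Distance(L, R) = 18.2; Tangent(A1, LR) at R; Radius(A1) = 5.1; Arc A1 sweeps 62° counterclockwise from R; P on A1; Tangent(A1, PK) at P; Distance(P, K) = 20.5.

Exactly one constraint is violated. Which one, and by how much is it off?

Distance(P, K) = 20.5 — off by 3.10.

L = (0.00, 0.00) ✓; L.y = 0.00, R.y = 0.00 ✓; |LR| = 18.20 ✓; ∠(ER, RL) = 90.00° ✓; |ER| = 5.100 ✓; bearing(E→P) − bearing(E→R) = 62.00° ✓; |EP| = 5.100 ✓; ∠(EP, PK) = 90.00° ✓; |PK| = 17.40 ✗.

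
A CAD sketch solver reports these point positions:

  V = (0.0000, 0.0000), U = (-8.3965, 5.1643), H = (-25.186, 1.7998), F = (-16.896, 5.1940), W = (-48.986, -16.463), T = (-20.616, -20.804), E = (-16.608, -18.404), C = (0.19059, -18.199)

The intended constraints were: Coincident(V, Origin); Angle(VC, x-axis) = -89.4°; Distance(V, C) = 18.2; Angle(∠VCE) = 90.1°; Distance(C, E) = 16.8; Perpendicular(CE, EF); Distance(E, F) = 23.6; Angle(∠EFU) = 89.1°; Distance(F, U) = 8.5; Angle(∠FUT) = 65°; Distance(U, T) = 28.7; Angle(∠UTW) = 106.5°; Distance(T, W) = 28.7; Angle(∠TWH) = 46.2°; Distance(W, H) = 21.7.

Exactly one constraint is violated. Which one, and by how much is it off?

Distance(W, H) = 21.7 — off by 8.30.

V = (0.00, 0.00) ✓; VC at -89.40° ✓; |VC| = 18.20 ✓; ∠VCE = 90.10° ✓; |CE| = 16.80 ✓; ∠(CE, EF) = 90.00° ✓; |EF| = 23.60 ✓; ∠EFU = 89.10° ✓; |FU| = 8.500 ✓; ∠FUT = 65.00° ✓; |UT| = 28.70 ✓; ∠UTW = 106.5° ✓; |TW| = 28.70 ✓; ∠TWH = 46.20° ✓; |WH| = 30.00 ✗.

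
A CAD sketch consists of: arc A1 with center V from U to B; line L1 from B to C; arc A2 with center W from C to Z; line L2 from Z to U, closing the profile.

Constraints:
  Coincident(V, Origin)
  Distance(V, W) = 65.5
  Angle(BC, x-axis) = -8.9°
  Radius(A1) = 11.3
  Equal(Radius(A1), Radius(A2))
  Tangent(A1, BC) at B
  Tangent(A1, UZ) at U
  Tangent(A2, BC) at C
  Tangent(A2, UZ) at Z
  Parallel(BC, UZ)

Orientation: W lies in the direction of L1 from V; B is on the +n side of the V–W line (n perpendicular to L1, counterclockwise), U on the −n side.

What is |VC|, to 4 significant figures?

66.47

The slot axis is L1's direction at -8.9°, so u = (cos -8.9°, sin -8.9°) = (0.9880, -0.1547) and n = (−sin -8.9°, cos -8.9°) = (0.1547, 0.9880). V is at the origin and W lies 65.5 along u from V, so W = 65.5·u = (64.71, -10.13). Tangency of A1 to both parallel lines with radius 11.3 puts B and U at V ± 11.3·n: B = (1.748, 11.16), U = (-1.748, -11.16). Equal radii place C and Z the same way about W: C = W + 11.3·n = (66.46, 1.030), Z = W − 11.3·n = (62.96, -21.30). Then |VC| = |C − V| = 66.47.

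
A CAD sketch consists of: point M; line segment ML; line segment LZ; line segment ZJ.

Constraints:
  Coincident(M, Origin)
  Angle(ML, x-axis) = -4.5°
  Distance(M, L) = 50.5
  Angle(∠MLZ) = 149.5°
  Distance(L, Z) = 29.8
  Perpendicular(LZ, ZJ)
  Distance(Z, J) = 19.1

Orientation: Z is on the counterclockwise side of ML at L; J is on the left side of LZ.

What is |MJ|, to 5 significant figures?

73.603

M is at the origin; ML runs at -4.5° with length 50.5, so L = 50.5·(cos -4.5°, sin -4.5°) = (50.344, -3.9622). ∠MLZ = 149.5°, so LZ runs at -4.5° + (180° − 149.5°) = 26.000° from the x-axis; with |LZ| = 29.8, Z = L + 29.8·(cos 26.000°, sin 26.000°) = (77.128, 9.1013). LZ is perpendicular to ZJ; with |ZJ| = 19.1 on the left of LZ, J = Z + 19.1·(-0.43837, 0.89879) = (68.755, 26.268). Then |MJ| = |J − M| = 73.603.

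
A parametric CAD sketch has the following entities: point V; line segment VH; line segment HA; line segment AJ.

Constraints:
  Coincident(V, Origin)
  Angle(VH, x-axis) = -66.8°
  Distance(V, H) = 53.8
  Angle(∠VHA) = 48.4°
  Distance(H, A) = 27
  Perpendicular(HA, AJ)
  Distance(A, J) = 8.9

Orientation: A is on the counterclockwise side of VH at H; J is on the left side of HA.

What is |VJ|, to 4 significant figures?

32.52

∠VHA = 48.4°, so HA runs at -66.8° + (180° − 48.4°) = 64.80° from the x-axis; with |HA| = 27.0, A = H + 27.0·(cos 64.80°, sin 64.80°) = (32.69, -25.02). The perpendicularity gives AJ at right angles to HA; with |AJ| = 8.9 on the left of HA, J = A + 8.9·(-0.9048, 0.4258) = (24.64, -21.23). Then |VJ| = |J − V| = 32.52.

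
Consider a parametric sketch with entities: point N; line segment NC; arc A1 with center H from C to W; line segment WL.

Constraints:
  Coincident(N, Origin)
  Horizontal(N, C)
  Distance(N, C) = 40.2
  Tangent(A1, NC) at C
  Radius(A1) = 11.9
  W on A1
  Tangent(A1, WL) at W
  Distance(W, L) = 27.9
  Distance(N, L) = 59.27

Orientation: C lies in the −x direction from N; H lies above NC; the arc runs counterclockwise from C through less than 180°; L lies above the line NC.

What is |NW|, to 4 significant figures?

34.07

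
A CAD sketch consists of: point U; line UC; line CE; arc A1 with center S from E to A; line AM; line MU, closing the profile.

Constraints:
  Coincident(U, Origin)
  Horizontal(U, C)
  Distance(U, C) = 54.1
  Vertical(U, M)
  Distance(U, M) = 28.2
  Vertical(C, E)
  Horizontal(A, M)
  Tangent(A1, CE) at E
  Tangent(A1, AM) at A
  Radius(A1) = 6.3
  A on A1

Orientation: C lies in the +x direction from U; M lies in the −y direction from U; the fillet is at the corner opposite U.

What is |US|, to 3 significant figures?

52.6

U is at the origin; U and C share the same y with |UC| = 54.1 and C on the +x side, so C = (54.1, 0.00). U and M share the same x with |UM| = 28.2 and M on the −y side, so M = (0.00, -28.2). The virtual corner opposite U is at (54.1, -28.2). Since A1 is tangent to CE there, SE ⟂ CE and the tangent condition forces SA to be normal to AM, with radius 6.3, so the center S sits 6.3 in from both sides at S = (47.8, -21.9). Then |US| = |S − U| = 52.6.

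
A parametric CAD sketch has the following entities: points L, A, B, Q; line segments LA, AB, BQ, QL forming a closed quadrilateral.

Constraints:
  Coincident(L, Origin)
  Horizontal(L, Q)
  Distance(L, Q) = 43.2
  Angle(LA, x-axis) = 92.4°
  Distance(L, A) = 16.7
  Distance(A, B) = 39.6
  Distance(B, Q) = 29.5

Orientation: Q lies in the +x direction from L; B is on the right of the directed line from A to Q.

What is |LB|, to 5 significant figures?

26.084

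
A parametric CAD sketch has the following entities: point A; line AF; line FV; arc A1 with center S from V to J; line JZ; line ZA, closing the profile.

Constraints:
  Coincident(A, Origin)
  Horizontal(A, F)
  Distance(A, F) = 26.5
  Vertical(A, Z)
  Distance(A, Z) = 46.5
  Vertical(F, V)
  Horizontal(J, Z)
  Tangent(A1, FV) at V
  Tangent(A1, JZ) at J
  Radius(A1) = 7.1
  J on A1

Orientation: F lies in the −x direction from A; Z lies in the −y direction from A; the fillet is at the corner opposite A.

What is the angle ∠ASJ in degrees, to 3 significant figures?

154°

A is at the origin; A and F share the same y with |AF| = 26.5 and F on the −x side, so F = (-26.5, 0.00). AZ is vertical with |AZ| = 46.5 and Z on the −y side, so Z = (0.00, -46.5). The virtual corner opposite A is at (-26.5, -46.5). The tangent condition forces SV to be normal to FV and tangency of A1 to JZ means the radius SJ is perpendicular to JZ, with radius 7.1, so the center S sits 7.1 in from both sides at S = (-19.4, -39.4). That places the tangent points at V = (-26.5, -39.4) on FV and J = (-19.4, -46.5) on JZ. Then cos ∠ASJ = SA·SJ / (|SA||SJ|), giving 154°.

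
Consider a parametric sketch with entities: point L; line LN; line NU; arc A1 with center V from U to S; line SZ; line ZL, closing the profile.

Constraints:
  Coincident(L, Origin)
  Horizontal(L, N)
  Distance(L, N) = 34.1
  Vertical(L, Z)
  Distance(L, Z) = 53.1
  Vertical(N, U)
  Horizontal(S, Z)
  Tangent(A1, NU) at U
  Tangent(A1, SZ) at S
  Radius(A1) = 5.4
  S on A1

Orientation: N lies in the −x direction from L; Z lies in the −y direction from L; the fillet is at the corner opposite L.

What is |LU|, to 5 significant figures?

58.635

L is at the origin; LN is horizontal with |LN| = 34.1 and N on the −x side, so N = (-34.100, 0.0000). LZ is vertical with |LZ| = 53.1 and Z on the −y side, so Z = (0.0000, -53.100). The virtual corner opposite L is at (-34.100, -53.100). Since A1 is tangent to NU there, VU ⟂ NU and the tangent condition forces VS to be normal to SZ, with radius 5.4, so the center V sits 5.4 in from both sides at V = (-28.700, -47.700). That places the tangent points at U = (-34.100, -47.700) on NU and S = (-28.700, -53.100) on SZ. Then |LU| = |U − L| = 58.635.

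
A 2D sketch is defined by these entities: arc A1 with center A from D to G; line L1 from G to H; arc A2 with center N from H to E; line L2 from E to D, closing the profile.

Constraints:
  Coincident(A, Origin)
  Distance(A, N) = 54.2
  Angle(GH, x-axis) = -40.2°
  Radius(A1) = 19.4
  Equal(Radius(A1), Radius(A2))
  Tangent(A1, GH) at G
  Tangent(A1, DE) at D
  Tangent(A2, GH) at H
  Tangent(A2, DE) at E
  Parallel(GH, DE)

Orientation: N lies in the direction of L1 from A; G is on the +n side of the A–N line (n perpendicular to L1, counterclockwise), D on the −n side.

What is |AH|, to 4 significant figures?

57.57

The slot axis is L1's direction at -40.2°, so u = (cos -40.2°, sin -40.2°) = (0.7638, -0.6455) and n = (−sin -40.2°, cos -40.2°) = (0.6455, 0.7638). A is at the origin and N lies 54.2 along u from A, so N = 54.2·u = (41.40, -34.98). Tangency of A1 to both parallel lines with radius 19.4 puts G and D at A ± 19.4·n: G = (12.52, 14.82), D = (-12.52, -14.82). Equal radii place H and E the same way about N: H = N + 19.4·n = (53.92, -20.17), E = N − 19.4·n = (28.88, -49.80). Then |AH| = |H − A| = 57.57.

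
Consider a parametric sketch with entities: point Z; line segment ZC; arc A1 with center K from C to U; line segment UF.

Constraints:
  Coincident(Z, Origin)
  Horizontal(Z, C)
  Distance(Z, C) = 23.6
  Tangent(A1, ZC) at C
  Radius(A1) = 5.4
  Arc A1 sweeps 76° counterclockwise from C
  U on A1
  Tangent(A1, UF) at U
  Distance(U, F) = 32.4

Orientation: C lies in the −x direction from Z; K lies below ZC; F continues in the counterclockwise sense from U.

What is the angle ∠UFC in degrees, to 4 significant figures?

6.207°

Z is at the origin; ZC is horizontal with |ZC| = 23.6 and C on the −x side, so C = (-23.60, 0.000). The tangent condition forces KC to be normal to ZC, so K = C + (0, -5.4) = (-23.60, -5.400). On A1, C sits at bearing 90° from K; a 76° counterclockwise sweep puts U at bearing 166°, so U = K + 5.4·(cos 166°, sin 166°) = (-28.84, -4.094). Tangency of A1 to UF means the radius KU is perpendicular to UF, so UF runs along (−sin 166°, cos 166°); with |UF| = 32.4, F = (-36.68, -35.53). Then cos ∠UFC = FU·FC / (|FU||FC|), giving 6.207°.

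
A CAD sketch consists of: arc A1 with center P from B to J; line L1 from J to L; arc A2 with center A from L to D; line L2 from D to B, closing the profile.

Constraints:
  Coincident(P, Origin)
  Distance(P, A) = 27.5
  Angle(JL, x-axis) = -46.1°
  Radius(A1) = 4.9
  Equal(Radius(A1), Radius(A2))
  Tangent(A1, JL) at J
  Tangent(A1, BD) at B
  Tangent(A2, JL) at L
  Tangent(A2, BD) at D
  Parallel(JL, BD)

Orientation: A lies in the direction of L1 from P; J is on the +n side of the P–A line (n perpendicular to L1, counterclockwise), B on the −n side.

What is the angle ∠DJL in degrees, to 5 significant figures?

19.614°

The slot axis is L1's direction at -46.1°, so u = (cos -46.1°, sin -46.1°) = (0.69340, -0.72055) and n = (−sin -46.1°, cos -46.1°) = (0.72055, 0.69340). P is at the origin and A lies 27.5 along u from P, so A = 27.5·u = (19.069, -19.815). Tangency of A1 to both parallel lines with radius 4.9 puts J and B at P ± 4.9·n: J = (3.5307, 3.3977), B = (-3.5307, -3.3977). Equal radii place L and D the same way about A: L = A + 4.9·n = (22.599, -16.417), D = A − 4.9·n = (15.538, -23.213). Then cos ∠DJL = JD·JL / (|JD||JL|), giving 19.614°.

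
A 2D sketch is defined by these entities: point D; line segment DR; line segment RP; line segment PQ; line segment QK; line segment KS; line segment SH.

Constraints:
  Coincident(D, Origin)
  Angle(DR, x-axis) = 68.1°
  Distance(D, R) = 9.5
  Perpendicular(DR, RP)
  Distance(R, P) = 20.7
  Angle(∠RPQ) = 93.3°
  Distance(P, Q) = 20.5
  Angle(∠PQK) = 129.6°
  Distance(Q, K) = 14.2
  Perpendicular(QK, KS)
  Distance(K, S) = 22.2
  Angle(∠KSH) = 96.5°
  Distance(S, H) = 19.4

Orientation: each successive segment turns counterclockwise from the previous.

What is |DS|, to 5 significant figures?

5.6834

∠PQK = 129.6° gives QK at -64.800° from the x-axis; with |QK| = 14.2, K = (-18.345, -14.862). The perpendicularity gives KS at right angles to QK, so KS runs at 25.200°; with |KS| = 22.2, S = (1.7419, -5.4099). Then |DS| = |S − D| = 5.6834.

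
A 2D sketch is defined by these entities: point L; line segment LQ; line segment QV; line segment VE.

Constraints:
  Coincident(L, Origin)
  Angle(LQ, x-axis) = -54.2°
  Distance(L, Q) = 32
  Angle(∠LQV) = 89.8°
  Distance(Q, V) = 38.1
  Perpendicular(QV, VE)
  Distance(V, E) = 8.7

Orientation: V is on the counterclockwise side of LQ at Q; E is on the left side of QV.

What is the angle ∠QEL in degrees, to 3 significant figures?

44.4°

L is at the origin; LQ runs at -54.2° with length 32.0, so Q = 32.0·(cos -54.2°, sin -54.2°) = (18.7, -26.0). ∠LQV = 89.8°, so QV runs at -54.2° + (180° − 89.8°) = 36.0° from the x-axis; with |QV| = 38.1, V = Q + 38.1·(cos 36.0°, sin 36.0°) = (49.5, -3.56). The perpendicularity gives VE at right angles to QV; with |VE| = 8.7 on the left of QV, E = V + 8.7·(-0.588, 0.809) = (44.4, 3.48). Then cos ∠QEL = EQ·EL / (|EQ||EL|), giving 44.4°.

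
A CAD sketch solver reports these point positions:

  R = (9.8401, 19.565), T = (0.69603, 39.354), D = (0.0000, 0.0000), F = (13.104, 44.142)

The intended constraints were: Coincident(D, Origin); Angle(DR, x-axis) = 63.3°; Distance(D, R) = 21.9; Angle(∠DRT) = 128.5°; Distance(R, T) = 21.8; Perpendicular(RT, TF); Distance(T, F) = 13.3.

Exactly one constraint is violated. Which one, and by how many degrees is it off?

Perpendicular(RT, TF) — off by 3.70°.

D = (0.00, 0.00) ✓; DR at 63.30° ✓; |DR| = 21.90 ✓; ∠DRT = 128.5° ✓; |RT| = 21.80 ✓; ∠(RT, TF) = 93.70° ✗; |TF| = 13.30 ✓.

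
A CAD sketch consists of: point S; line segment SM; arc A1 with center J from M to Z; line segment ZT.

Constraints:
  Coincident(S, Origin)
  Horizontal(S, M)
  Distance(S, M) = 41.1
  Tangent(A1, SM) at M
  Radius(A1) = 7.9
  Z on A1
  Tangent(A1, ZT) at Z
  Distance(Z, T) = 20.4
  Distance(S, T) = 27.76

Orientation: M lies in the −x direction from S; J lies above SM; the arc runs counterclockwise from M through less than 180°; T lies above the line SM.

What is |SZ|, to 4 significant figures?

35.37

S is at the origin; S and M share the same y with |SM| = 41.1 and M on the −x side, so M = (-41.10, 0.000). A1 meets SM tangentially, so JM is at right angles to SM, so J = M + (0, 7.9) = (-41.10, 7.900). Since JZ ⟂ ZT (tangency), |JT| = √(7.9² + 20.4²) = 21.88 regardless of where Z sits on A1. So T lies on both circle(S, 27.76) and circle(J, 21.88); the above-SM intersection is T = (-21.48, 17.58). Z is the foot of the tangent from T: Z = (-35.28, 2.556).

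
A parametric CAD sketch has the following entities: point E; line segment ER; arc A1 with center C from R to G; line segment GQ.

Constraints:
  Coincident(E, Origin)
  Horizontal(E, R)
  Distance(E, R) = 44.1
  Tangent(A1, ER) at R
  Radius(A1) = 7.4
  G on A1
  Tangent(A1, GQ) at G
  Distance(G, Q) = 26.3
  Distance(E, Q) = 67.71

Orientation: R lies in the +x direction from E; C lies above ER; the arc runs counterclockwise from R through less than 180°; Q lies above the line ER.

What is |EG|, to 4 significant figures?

51.08

E is at the origin; ER is horizontal with |ER| = 44.1 and R on the +x side, so R = (44.10, 0.000). Tangency of A1 to ER means the radius CR is perpendicular to ER, so C = R + (0, 7.4) = (44.10, 7.400). Since CG ⟂ GQ (tangency), |CQ| = √(7.4² + 26.3²) = 27.32 regardless of where G sits on A1. So Q lies on both circle(E, 67.71) and circle(C, 27.32); the above-ER intersection is Q = (61.40, 28.55). G is the foot of the tangent from Q: G = (50.88, 4.442).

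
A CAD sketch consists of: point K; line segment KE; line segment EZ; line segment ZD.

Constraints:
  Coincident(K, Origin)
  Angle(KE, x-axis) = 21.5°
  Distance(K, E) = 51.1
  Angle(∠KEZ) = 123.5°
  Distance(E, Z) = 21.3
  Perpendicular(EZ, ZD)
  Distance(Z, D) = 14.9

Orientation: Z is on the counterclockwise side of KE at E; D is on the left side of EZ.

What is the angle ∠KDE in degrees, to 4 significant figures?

64.21°

K is at the origin; KE runs at 21.5° with length 51.1, so E = 51.1·(cos 21.5°, sin 21.5°) = (47.54, 18.73). ∠KEZ = 123.5°, so EZ runs at 21.5° + (180° − 123.5°) = 78.00° from the x-axis; with |EZ| = 21.3, Z = E + 21.3·(cos 78.00°, sin 78.00°) = (51.97, 39.56). EZ ⟂ ZD; with |ZD| = 14.9 on the left of EZ, D = Z + 14.9·(-0.9781, 0.2079) = (37.40, 42.66). Then cos ∠KDE = DK·DE / (|DK||DE|), giving 64.21°.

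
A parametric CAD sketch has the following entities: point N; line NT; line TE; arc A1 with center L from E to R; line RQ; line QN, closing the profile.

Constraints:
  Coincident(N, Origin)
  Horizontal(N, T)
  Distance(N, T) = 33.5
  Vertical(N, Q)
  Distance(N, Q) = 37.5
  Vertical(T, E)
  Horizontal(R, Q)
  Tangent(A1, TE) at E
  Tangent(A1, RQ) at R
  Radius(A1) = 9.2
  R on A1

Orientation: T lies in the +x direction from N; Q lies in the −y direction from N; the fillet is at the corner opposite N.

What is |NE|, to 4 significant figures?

43.85

N is at the origin; N and T share the same y with |NT| = 33.5 and T on the +x side, so T = (33.50, 0.000). N and Q share the same x with |NQ| = 37.5 and Q on the −y side, so Q = (0.000, -37.50). The virtual corner opposite N is at (33.50, -37.50). Since A1 is tangent to TE there, LE ⟂ TE and since A1 is tangent to RQ there, LR ⟂ RQ, with radius 9.2, so the center L sits 9.2 in from both sides at L = (24.30, -28.30). That places the tangent points at E = (33.50, -28.30) on TE and R = (24.30, -37.50) on RQ. Then |NE| = |E − N| = 43.85.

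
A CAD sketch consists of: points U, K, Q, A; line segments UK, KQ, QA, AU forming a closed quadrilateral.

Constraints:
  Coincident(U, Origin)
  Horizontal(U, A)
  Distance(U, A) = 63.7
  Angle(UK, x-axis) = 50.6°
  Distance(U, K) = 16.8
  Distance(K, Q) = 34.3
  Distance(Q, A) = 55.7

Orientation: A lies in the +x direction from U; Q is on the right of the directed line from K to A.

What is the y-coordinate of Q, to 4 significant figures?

-21.28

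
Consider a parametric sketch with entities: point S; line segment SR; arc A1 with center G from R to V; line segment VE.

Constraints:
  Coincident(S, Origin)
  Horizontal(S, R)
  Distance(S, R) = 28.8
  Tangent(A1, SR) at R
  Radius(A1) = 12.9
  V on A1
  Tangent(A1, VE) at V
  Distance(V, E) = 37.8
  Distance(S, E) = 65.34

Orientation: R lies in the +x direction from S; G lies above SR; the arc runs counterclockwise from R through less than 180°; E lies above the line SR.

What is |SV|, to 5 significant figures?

43.730

Checks: |GV| = 12.90 ✓; ∠(GV, VE) = 90.00° ✓; |VE| = 37.80 ✓; |SE| = 65.34 ✓.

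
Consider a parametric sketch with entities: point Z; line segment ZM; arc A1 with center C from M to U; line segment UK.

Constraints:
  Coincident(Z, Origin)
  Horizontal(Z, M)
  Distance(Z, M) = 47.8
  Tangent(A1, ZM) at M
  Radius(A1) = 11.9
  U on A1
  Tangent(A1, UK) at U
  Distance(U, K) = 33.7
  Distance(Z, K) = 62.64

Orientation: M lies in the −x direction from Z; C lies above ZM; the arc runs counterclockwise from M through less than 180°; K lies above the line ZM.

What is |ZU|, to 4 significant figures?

38.59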